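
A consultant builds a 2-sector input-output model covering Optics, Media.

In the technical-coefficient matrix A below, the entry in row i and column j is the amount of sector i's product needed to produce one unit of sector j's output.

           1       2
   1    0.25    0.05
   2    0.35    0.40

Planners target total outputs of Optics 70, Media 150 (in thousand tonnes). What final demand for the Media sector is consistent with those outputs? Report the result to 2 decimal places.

I − A =
  [   0.75    -0.05]
  [  -0.35     0.60]
d = (I − A) x:
  d_1 = (+0.75)·70 + (-0.05)·150 = 45.00
  d_2 = (-0.35)·70 + (+0.60)·150 = 65.50

d_2 = 65.50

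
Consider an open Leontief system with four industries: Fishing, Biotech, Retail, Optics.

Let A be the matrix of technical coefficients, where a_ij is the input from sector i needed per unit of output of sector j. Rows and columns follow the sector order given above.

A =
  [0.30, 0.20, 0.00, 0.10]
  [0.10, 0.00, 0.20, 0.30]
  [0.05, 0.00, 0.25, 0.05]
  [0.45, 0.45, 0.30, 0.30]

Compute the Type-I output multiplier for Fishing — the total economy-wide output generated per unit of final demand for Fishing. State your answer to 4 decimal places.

m_1 = 4.8335

I − A =
  [   0.70    -0.20     0.00    -0.10]
  [  -0.10     1.00    -0.20    -0.30]
  [  -0.05     0.00     0.75    -0.05]
  [  -0.45    -0.45    -0.30     0.70]
Compute the cofactors C_ij = (−1)^(i+j)·(3×3 minor ij) of I−A; the adjugate is their transpose:
adj(I−A) = Cᵀ =
  [ 0.40425   0.13575   0.08500   0.12200]
  [ 0.16825   0.32175   0.15500   0.17300]
  [ 0.05300   0.02950   0.30500   0.04200]
  [ 0.39075   0.30675   0.28500   0.50800]
det(I−A) = Σ_j (I−A)_1j·C_1j = (0.70)(0.40425) + (-0.20)(0.16825) + (0.00)(0.05300) + (-0.10)(0.39075) = 0.21025
(I − A)⁻¹ = adj(I−A) / det(I−A) ≈
  [   1.92271     0.64566     0.40428     0.58026]
  [   0.80024     1.53032     0.73722     0.82283]
  [   0.25208     0.14031     1.45065     0.19976]
  [   1.85850     1.45898     1.35553     2.41617]
The output multiplier for sector j is the column-j sum of the Leontief inverse (I − A)⁻¹ = adj(I−A) / det(I−A).
Column 1 of adj(I−A): (0.40425, 0.16825, 0.05300, 0.39075); det(I−A) = 0.21025.
m_1 = (0.40425 + 0.16825 + 0.05300 + 0.39075) / 0.21025 = 1.01625 / 0.21025 ≈ 4.8335.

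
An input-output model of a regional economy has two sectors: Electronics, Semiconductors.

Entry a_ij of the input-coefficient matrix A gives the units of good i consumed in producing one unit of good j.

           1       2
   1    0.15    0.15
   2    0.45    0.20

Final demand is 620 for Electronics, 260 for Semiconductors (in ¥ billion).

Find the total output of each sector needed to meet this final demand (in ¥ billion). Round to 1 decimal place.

I − A =
  [   0.85    -0.15]
  [  -0.45     0.80]
det(I−A) = (0.85)(0.80) − (-0.15)(-0.45) = 0.6125
adj(I−A) = [[0.80, 0.15], [0.45, 0.85]]
(I − A)⁻¹ = adj(I−A) / det(I−A) ≈
  [   1.3061     0.2449]
  [   0.7347     1.3878]
x = (I − A)⁻¹ d = adj(I−A)·d / det(I−A), with det(I−A) = 0.6125:
  x_1 = (0.80·620 + 0.15·260) / 0.6125 = 535.00 / 0.6125 ≈ 873.5
  x_2 = (0.45·620 + 0.85·260) / 0.6125 = 500.00 / 0.6125 ≈ 816.3

x_1 = 873.5, x_2 = 816.3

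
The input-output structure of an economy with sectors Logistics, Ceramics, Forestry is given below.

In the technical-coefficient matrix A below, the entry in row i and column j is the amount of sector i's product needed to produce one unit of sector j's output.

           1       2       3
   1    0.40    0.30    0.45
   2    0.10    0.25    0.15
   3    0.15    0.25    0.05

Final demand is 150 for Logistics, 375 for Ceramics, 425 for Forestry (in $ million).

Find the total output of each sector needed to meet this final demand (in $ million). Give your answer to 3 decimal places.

x_1 = 1341.048, x_2 = 855.664, x_3 = 884.287

I − A =
  [   0.60    -0.30    -0.45]
  [  -0.10     0.75    -0.15]
  [  -0.15    -0.25     0.95]
Cofactors of I−A, C_ij = (−1)^(i+j)·(minor ij) (rows/columns in the sector order above):
  C_11 = (0.75)(0.95) − (-0.15)(-0.25) = 0.6750
  C_12 = −[(-0.10)(0.95) − (-0.15)(-0.15)] = 0.1175
  C_13 = (-0.10)(-0.25) − (0.75)(-0.15) = 0.1375
  C_21 = −[(-0.30)(0.95) − (-0.45)(-0.25)] = 0.3975
  C_22 = (0.60)(0.95) − (-0.45)(-0.15) = 0.5025
  C_23 = −[(0.60)(-0.25) − (-0.30)(-0.15)] = 0.1950
  C_31 = (-0.30)(-0.15) − (-0.45)(0.75) = 0.3825
  C_32 = −[(0.60)(-0.15) − (-0.45)(-0.10)] = 0.1350
  C_33 = (0.60)(0.75) − (-0.30)(-0.10) = 0.4200
det(I−A) = Σ_j (I−A)_1j·C_1j = (0.60)(0.6750) + (-0.30)(0.1175) + (-0.45)(0.1375) = 0.307875
adj(I−A) = Cᵀ =
  [ 0.6750   0.3975   0.3825]
  [ 0.1175   0.5025   0.1350]
  [ 0.1375   0.1950   0.4200]
(I − A)⁻¹ = adj(I−A) / det(I−A) ≈
  [   2.1924     1.2911     1.2424]
  [   0.3816     1.6322     0.4385]
  [   0.4466     0.6334     1.3642]
x = (I − A)⁻¹ d = adj(I−A)·d / det(I−A), with det(I−A) = 0.307875:
  x_1 = (0.6750·150 + 0.3975·375 + 0.3825·425) / 0.307875 = 412.875 / 0.307875 ≈ 1341.048
  x_2 = (0.1175·150 + 0.5025·375 + 0.1350·425) / 0.307875 = 263.4375 / 0.307875 ≈ 855.664
  x_3 = (0.1375·150 + 0.1950·375 + 0.4200·425) / 0.307875 = 272.25 / 0.307875 ≈ 884.287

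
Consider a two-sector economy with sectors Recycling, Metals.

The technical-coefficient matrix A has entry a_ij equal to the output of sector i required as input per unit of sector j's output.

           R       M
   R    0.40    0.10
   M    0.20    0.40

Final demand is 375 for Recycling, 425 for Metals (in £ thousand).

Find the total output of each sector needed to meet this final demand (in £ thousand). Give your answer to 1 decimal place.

x_R = 786.8, x_M = 970.6

I − A =
  [   0.60    -0.10]
  [  -0.20     0.60]
det(I−A) = (0.60)(0.60) − (-0.10)(-0.20) = 0.3400
adj(I−A) = [[0.60, 0.10], [0.20, 0.60]]
(I − A)⁻¹ = adj(I−A) / det(I−A) ≈
  [   1.7647     0.2941]
  [   0.5882     1.7647]
x = (I − A)⁻¹ d = adj(I−A)·d / det(I−A), with det(I−A) = 0.3400:
  x_R = (0.60·375 + 0.10·425) / 0.3400 = 267.50 / 0.3400 ≈ 786.8
  x_M = (0.20·375 + 0.60·425) / 0.3400 = 330.00 / 0.3400 ≈ 970.6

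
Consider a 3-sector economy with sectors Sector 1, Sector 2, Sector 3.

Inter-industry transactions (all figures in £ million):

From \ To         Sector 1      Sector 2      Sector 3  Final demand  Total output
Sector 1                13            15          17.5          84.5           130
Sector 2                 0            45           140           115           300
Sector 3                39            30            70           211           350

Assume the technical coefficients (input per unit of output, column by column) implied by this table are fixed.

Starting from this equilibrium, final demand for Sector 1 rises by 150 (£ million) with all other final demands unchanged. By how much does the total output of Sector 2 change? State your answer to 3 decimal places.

Technical coefficients a_ij = z_ij / X_j:
  a_11 = 13/130 = 0.10, a_21 = 0/130 = 0.00, a_31 = 39/130 = 0.30
  a_12 = 15/300 = 0.05, a_22 = 45/300 = 0.15, a_32 = 30/300 = 0.10
  a_13 = 17.5/350 = 0.05, a_23 = 140/350 = 0.40, a_33 = 70/350 = 0.20
I − A =
  [   0.90    -0.05    -0.05]
  [   0.00     0.85    -0.40]
  [  -0.30    -0.10     0.80]
Cofactors of I−A, C_ij = (−1)^(i+j)·(minor ij) (rows/columns in the sector order above):
  C_11 = (0.85)(0.80) − (-0.40)(-0.10) = 0.6400
  C_12 = −[(0.00)(0.80) − (-0.40)(-0.30)] = 0.1200
  C_13 = (0.00)(-0.10) − (0.85)(-0.30) = 0.2550
  C_21 = −[(-0.05)(0.80) − (-0.05)(-0.10)] = 0.0450
  C_22 = (0.90)(0.80) − (-0.05)(-0.30) = 0.7050
  C_23 = −[(0.90)(-0.10) − (-0.05)(-0.30)] = 0.1050
  C_31 = (-0.05)(-0.40) − (-0.05)(0.85) = 0.0625
  C_32 = −[(0.90)(-0.40) − (-0.05)(0.00)] = 0.3600
  C_33 = (0.90)(0.85) − (-0.05)(0.00) = 0.7650
det(I−A) = Σ_j (I−A)_1j·C_1j = (0.90)(0.6400) + (-0.05)(0.1200) + (-0.05)(0.2550) = 0.55725
adj(I−A) = Cᵀ =
  [ 0.6400   0.0450   0.0625]
  [ 0.1200   0.7050   0.3600]
  [ 0.2550   0.1050   0.7650]
(I − A)⁻¹ = adj(I−A) / det(I−A) ≈
  [   1.1485     0.0808     0.1122]
  [   0.2153     1.2651     0.6460]
  [   0.4576     0.1884     1.3728]
Δx = (I − A)⁻¹ Δd with Δd having +150 in the Sector 1 component and 0 elsewhere.
So Δx_2 = L_21 · (+150), where L_21 = adj(I−A)_21 / det(I−A) = 0.1200 / 0.55725.
Δx_2 = 0.1200 × (+150) / 0.55725 = 18.00 / 0.55725 ≈ 32.301.

Δx_2 = 32.301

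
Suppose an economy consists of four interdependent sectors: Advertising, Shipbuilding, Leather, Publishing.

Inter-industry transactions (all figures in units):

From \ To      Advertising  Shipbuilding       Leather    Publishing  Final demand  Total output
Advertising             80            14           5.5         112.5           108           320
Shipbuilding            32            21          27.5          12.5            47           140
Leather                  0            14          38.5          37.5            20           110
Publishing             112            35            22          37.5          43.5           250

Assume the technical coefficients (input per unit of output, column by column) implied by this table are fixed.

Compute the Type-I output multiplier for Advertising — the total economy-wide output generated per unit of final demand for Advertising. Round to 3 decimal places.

m_A = 3.688

Technical coefficients a_ij = z_ij / X_j:
  a_AA = 80/320 = 0.25, a_SA = 32/320 = 0.10, a_LA = 0/320 = 0.00, a_PA = 112/320 = 0.35
  a_AS = 14/140 = 0.10, a_SS = 21/140 = 0.15, a_LS = 14/140 = 0.10, a_PS = 35/140 = 0.25
  a_AL = 5.5/110 = 0.05, a_SL = 27.5/110 = 0.25, a_LL = 38.5/110 = 0.35, a_PL = 22/110 = 0.20
  a_AP = 112.5/250 = 0.45, a_SP = 12.5/250 = 0.05, a_LP = 37.5/250 = 0.15, a_PP = 37.5/250 = 0.15
I − A =
  [   0.75    -0.10    -0.05    -0.45]
  [  -0.10     0.85    -0.25    -0.05]
  [   0.00    -0.10     0.65    -0.15]
  [  -0.35    -0.25    -0.20     0.85]
Compute the cofactors C_ij = (−1)^(i+j)·(3×3 minor ij) of I−A; the adjugate is their transpose:
adj(I−A) = Cᵀ =
  [ 0.404375   0.140500   0.162375   0.251000]
  [ 0.076750   0.286875   0.141625   0.082500]
  [ 0.058625   0.081375   0.377125   0.102375]
  [ 0.202875   0.161375   0.197250   0.388625]
det(I−A) = Σ_j (I−A)_1j·C_1j = (0.75)(0.404375) + (-0.10)(0.076750) + (-0.05)(0.058625) + (-0.45)(0.202875) = 0.20138125
(I − A)⁻¹ = adj(I−A) / det(I−A) ≈
  [   2.0080     0.6977     0.8063     1.2464]
  [   0.3811     1.4245     0.7033     0.4097]
  [   0.2911     0.4041     1.8727     0.5084]
  [   1.0074     0.8013     0.9795     1.9298]
The output multiplier for sector j is the column-j sum of the Leontief inverse (I − A)⁻¹ = adj(I−A) / det(I−A).
Column A of adj(I−A): (0.404375, 0.076750, 0.058625, 0.202875); det(I−A) = 0.20138125.
m_A = (0.404375 + 0.076750 + 0.058625 + 0.202875) / 0.20138125 = 0.742625 / 0.20138125 ≈ 3.688.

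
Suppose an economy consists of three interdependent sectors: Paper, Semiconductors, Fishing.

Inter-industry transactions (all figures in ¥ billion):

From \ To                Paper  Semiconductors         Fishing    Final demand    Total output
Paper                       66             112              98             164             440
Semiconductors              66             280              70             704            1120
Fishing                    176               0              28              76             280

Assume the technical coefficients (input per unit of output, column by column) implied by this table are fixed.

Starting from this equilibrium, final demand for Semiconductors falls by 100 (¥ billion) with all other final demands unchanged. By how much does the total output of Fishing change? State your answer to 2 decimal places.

Technical coefficients a_ij = z_ij / X_j:
  a_11 = 66/440 = 0.15, a_21 = 66/440 = 0.15, a_31 = 176/440 = 0.40
  a_12 = 112/1120 = 0.10, a_22 = 280/1120 = 0.25, a_32 = 0/1120 = 0.00
  a_13 = 98/280 = 0.35, a_23 = 70/280 = 0.25, a_33 = 28/280 = 0.10
I − A =
  [   0.85    -0.10    -0.35]
  [  -0.15     0.75    -0.25]
  [  -0.40     0.00     0.90]
Cofactors of I−A, C_ij = (−1)^(i+j)·(minor ij) (rows/columns in the sector order above):
  C_11 = (0.75)(0.90) − (-0.25)(0.00) = 0.6750
  C_12 = −[(-0.15)(0.90) − (-0.25)(-0.40)] = 0.2350
  C_13 = (-0.15)(0.00) − (0.75)(-0.40) = 0.3000
  C_21 = −[(-0.10)(0.90) − (-0.35)(0.00)] = 0.0900
  C_22 = (0.85)(0.90) − (-0.35)(-0.40) = 0.6250
  C_23 = −[(0.85)(0.00) − (-0.10)(-0.40)] = 0.0400
  C_31 = (-0.10)(-0.25) − (-0.35)(0.75) = 0.2875
  C_32 = −[(0.85)(-0.25) − (-0.35)(-0.15)] = 0.2650
  C_33 = (0.85)(0.75) − (-0.10)(-0.15) = 0.6225
det(I−A) = Σ_j (I−A)_1j·C_1j = (0.85)(0.6750) + (-0.10)(0.2350) + (-0.35)(0.3000) = 0.44525
adj(I−A) = Cᵀ =
  [ 0.6750   0.0900   0.2875]
  [ 0.2350   0.6250   0.2650]
  [ 0.3000   0.0400   0.6225]
(I − A)⁻¹ = adj(I−A) / det(I−A) ≈
  [   1.5160     0.2021     0.6457]
  [   0.5278     1.4037     0.5952]
  [   0.6738     0.0898     1.3981]
Δx = (I − A)⁻¹ Δd with Δd having -100 in the Semiconductors component and 0 elsewhere.
So Δx_3 = L_32 · (-100), where L_32 = adj(I−A)_32 / det(I−A) = 0.0400 / 0.44525.
Δx_3 = 0.0400 × (-100) / 0.44525 = -4.00 / 0.44525 ≈ -8.98.

Δx_3 = -8.98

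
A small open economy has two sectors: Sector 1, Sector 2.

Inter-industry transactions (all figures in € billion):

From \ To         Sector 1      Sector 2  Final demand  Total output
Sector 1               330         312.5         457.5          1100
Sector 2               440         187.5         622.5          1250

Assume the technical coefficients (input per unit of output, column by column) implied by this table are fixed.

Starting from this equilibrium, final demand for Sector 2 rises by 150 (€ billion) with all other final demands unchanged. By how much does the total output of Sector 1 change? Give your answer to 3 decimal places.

Technical coefficients a_ij = z_ij / X_j:
  a_11 = 330/1100 = 0.30, a_21 = 440/1100 = 0.40
  a_12 = 312.5/1250 = 0.25, a_22 = 187.5/1250 = 0.15
I − A =
  [   0.70    -0.25]
  [  -0.40     0.85]
det(I−A) = (0.70)(0.85) − (-0.25)(-0.40) = 0.4950
adj(I−A) = [[0.85, 0.25], [0.40, 0.70]]
(I − A)⁻¹ = adj(I−A) / det(I−A) ≈
  [   1.7172     0.5051]
  [   0.8081     1.4141]
Δx = (I − A)⁻¹ Δd with Δd having +150 in the Sector 2 component and 0 elsewhere.
So Δx_1 = L_12 · (+150), where L_12 = adj(I−A)_12 / det(I−A) = 0.25 / 0.4950.
Δx_1 = 0.25 × (+150) / 0.4950 = 37.50 / 0.4950 ≈ 75.758.

Δx_1 = 75.758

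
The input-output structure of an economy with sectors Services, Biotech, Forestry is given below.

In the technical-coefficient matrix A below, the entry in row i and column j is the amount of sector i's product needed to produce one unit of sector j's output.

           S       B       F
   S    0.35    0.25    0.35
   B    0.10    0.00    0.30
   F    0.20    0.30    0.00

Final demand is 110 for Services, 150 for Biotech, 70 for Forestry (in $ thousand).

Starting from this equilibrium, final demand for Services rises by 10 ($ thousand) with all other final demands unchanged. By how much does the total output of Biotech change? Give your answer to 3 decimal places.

Δx_B = 3.397

I − A =
  [   0.65    -0.25    -0.35]
  [  -0.10     1.00    -0.30]
  [  -0.20    -0.30     1.00]
Cofactors of I−A, C_ij = (−1)^(i+j)·(minor ij) (rows/columns in the sector order above):
  C_11 = (1.00)(1.00) − (-0.30)(-0.30) = 0.9100
  C_12 = −[(-0.10)(1.00) − (-0.30)(-0.20)] = 0.1600
  C_13 = (-0.10)(-0.30) − (1.00)(-0.20) = 0.2300
  C_21 = −[(-0.25)(1.00) − (-0.35)(-0.30)] = 0.3550
  C_22 = (0.65)(1.00) − (-0.35)(-0.20) = 0.5800
  C_23 = −[(0.65)(-0.30) − (-0.25)(-0.20)] = 0.2450
  C_31 = (-0.25)(-0.30) − (-0.35)(1.00) = 0.4250
  C_32 = −[(0.65)(-0.30) − (-0.35)(-0.10)] = 0.2300
  C_33 = (0.65)(1.00) − (-0.25)(-0.10) = 0.6250
det(I−A) = Σ_j (I−A)_1j·C_1j = (0.65)(0.9100) + (-0.25)(0.1600) + (-0.35)(0.2300) = 0.4710
adj(I−A) = Cᵀ =
  [ 0.9100   0.3550   0.4250]
  [ 0.1600   0.5800   0.2300]
  [ 0.2300   0.2450   0.6250]
(I − A)⁻¹ = adj(I−A) / det(I−A) ≈
  [   1.9321     0.7537     0.9023]
  [   0.3397     1.2314     0.4883]
  [   0.4883     0.5202     1.3270]
Δx = (I − A)⁻¹ Δd with Δd having +10 in the Services component and 0 elsewhere.
So Δx_B = L_BS · (+10), where L_BS = adj(I−A)_BS / det(I−A) = 0.1600 / 0.4710.
Δx_B = 0.1600 × (+10) / 0.4710 = 1.60 / 0.4710 ≈ 3.397.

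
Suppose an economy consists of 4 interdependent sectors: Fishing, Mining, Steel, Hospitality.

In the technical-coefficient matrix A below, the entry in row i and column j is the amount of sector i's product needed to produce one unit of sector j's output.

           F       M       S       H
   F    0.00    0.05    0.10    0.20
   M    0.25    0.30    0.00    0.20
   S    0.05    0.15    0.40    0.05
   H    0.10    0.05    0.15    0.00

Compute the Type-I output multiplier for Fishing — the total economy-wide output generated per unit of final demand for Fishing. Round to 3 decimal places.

m_F = 1.875

I − A =
  [   1.00    -0.05    -0.10    -0.20]
  [  -0.25     0.70     0.00    -0.20]
  [  -0.05    -0.15     0.60    -0.05]
  [  -0.10    -0.05    -0.15     1.00]
Compute the cofactors C_ij = (−1)^(i+j)·(3×3 minor ij) of I−A; the adjugate is their transpose:
adj(I−A) = Cᵀ =
  [ 0.404250   0.055375   0.091500   0.096500]
  [ 0.161625   0.573500   0.064500   0.150250]
  [ 0.079125   0.152750   0.660000   0.079375]
  [ 0.060375   0.057125   0.111375   0.405250]
det(I−A) = Σ_j (I−A)_1j·C_1j = (1.00)(0.404250) + (-0.05)(0.161625) + (-0.10)(0.079125) + (-0.20)(0.060375) = 0.37618125
(I − A)⁻¹ = adj(I−A) / det(I−A) ≈
  [   1.0746     0.1472     0.2432     0.2565]
  [   0.4296     1.5245     0.1715     0.3994]
  [   0.2103     0.4061     1.7545     0.2110]
  [   0.1605     0.1519     0.2961     1.0773]
The output multiplier for sector j is the column-j sum of the Leontief inverse (I − A)⁻¹ = adj(I−A) / det(I−A).
Column F of adj(I−A): (0.404250, 0.161625, 0.079125, 0.060375); det(I−A) = 0.37618125.
m_F = (0.404250 + 0.161625 + 0.079125 + 0.060375) / 0.37618125 = 0.705375 / 0.37618125 ≈ 1.875.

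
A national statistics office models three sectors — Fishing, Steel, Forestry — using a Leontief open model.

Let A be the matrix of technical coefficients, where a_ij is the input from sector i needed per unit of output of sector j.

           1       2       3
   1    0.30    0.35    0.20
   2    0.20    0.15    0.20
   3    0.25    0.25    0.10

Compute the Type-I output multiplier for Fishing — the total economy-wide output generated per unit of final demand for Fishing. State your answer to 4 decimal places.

I − A =
  [   0.70    -0.35    -0.20]
  [  -0.20     0.85    -0.20]
  [  -0.25    -0.25     0.90]
Cofactors of I−A, C_ij = (−1)^(i+j)·(minor ij) (rows/columns in the sector order above):
  C_11 = (0.85)(0.90) − (-0.20)(-0.25) = 0.7150
  C_12 = −[(-0.20)(0.90) − (-0.20)(-0.25)] = 0.2300
  C_13 = (-0.20)(-0.25) − (0.85)(-0.25) = 0.2625
  C_21 = −[(-0.35)(0.90) − (-0.20)(-0.25)] = 0.3650
  C_22 = (0.70)(0.90) − (-0.20)(-0.25) = 0.5800
  C_23 = −[(0.70)(-0.25) − (-0.35)(-0.25)] = 0.2625
  C_31 = (-0.35)(-0.20) − (-0.20)(0.85) = 0.2400
  C_32 = −[(0.70)(-0.20) − (-0.20)(-0.20)] = 0.1800
  C_33 = (0.70)(0.85) − (-0.35)(-0.20) = 0.5250
det(I−A) = Σ_j (I−A)_1j·C_1j = (0.70)(0.7150) + (-0.35)(0.2300) + (-0.20)(0.2625) = 0.3675
adj(I−A) = Cᵀ =
  [ 0.7150   0.3650   0.2400]
  [ 0.2300   0.5800   0.1800]
  [ 0.2625   0.2625   0.5250]
(I − A)⁻¹ = adj(I−A) / det(I−A) ≈
  [   1.94558     0.99320     0.65306]
  [   0.62585     1.57823     0.48980]
  [   0.71429     0.71429     1.42857]
The output multiplier for sector j is the column-j sum of the Leontief inverse (I − A)⁻¹ = adj(I−A) / det(I−A).
Column 1 of adj(I−A): (0.7150, 0.2300, 0.2625); det(I−A) = 0.3675.
m_1 = (0.7150 + 0.2300 + 0.2625) / 0.3675 = 1.2075 / 0.3675 ≈ 3.2857.

m_1 = 3.2857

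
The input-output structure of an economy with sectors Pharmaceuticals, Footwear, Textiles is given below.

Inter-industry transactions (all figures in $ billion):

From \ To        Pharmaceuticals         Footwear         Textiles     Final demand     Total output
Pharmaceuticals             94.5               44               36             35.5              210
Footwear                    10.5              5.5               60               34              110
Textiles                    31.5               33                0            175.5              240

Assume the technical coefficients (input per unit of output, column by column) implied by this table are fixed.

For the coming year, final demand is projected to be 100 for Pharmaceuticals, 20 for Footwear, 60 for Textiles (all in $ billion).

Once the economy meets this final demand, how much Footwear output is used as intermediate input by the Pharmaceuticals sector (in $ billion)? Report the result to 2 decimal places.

Technical coefficients a_ij = z_ij / X_j:
  a_PP = 94.5/210 = 0.45, a_FP = 10.5/210 = 0.05, a_TP = 31.5/210 = 0.15
  a_PF = 44/110 = 0.40, a_FF = 5.5/110 = 0.05, a_TF = 33/110 = 0.30
  a_PT = 36/240 = 0.15, a_FT = 60/240 = 0.25, a_TT = 0/240 = 0.00
I − A =
  [   0.55    -0.40    -0.15]
  [  -0.05     0.95    -0.25]
  [  -0.15    -0.30     1.00]
Cofactors of I−A, C_ij = (−1)^(i+j)·(minor ij) (rows/columns in the sector order above):
  C_11 = (0.95)(1.00) − (-0.25)(-0.30) = 0.8750
  C_12 = −[(-0.05)(1.00) − (-0.25)(-0.15)] = 0.0875
  C_13 = (-0.05)(-0.30) − (0.95)(-0.15) = 0.1575
  C_21 = −[(-0.40)(1.00) − (-0.15)(-0.30)] = 0.4450
  C_22 = (0.55)(1.00) − (-0.15)(-0.15) = 0.5275
  C_23 = −[(0.55)(-0.30) − (-0.40)(-0.15)] = 0.2250
  C_31 = (-0.40)(-0.25) − (-0.15)(0.95) = 0.2425
  C_32 = −[(0.55)(-0.25) − (-0.15)(-0.05)] = 0.1450
  C_33 = (0.55)(0.95) − (-0.40)(-0.05) = 0.5025
det(I−A) = Σ_j (I−A)_1j·C_1j = (0.55)(0.8750) + (-0.40)(0.0875) + (-0.15)(0.1575) = 0.422625
adj(I−A) = Cᵀ =
  [ 0.8750   0.4450   0.2425]
  [ 0.0875   0.5275   0.1450]
  [ 0.1575   0.2250   0.5025]
(I − A)⁻¹ = adj(I−A) / det(I−A) ≈
  [   2.0704     1.0529     0.5738]
  [   0.2070     1.2482     0.3431]
  [   0.3727     0.5324     1.1890]
First solve x = (I − A)⁻¹ d = adj(I−A)·d / det(I−A); in particular x_P = (0.8750·100 + 0.4450·20 + 0.2425·60) / 0.422625 = 110.95 / 0.422625 ≈ 262.5259.
Intermediate flow from F to P: z_FP = a_FP · x_P = 0.05 × 110.95 / 0.422625 = 5.5475 / 0.422625 ≈ 13.13.

z_FP = 13.13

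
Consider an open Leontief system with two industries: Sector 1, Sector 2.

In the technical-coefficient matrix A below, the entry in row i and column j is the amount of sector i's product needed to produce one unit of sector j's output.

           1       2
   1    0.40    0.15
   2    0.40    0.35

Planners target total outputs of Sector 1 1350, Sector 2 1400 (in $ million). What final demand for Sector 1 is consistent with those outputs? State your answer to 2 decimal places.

I − A =
  [   0.60    -0.15]
  [  -0.40     0.65]
d = (I − A) x:
  d_1 = (+0.60)·1350 + (-0.15)·1400 = 600.00
  d_2 = (-0.40)·1350 + (+0.65)·1400 = 370.00

d_1 = 600.00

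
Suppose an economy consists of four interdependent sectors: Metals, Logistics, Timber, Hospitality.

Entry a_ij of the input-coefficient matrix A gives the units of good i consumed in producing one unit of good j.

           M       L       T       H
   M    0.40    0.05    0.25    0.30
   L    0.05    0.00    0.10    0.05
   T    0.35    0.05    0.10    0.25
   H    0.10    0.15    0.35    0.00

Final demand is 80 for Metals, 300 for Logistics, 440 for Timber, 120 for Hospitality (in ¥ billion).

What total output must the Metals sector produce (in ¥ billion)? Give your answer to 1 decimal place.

I − A =
  [   0.60    -0.05    -0.25    -0.30]
  [  -0.05     1.00    -0.10    -0.05]
  [  -0.35    -0.05     0.90    -0.25]
  [  -0.10    -0.15    -0.35     1.00]
Compute the cofactors C_ij = (−1)^(i+j)·(3×3 minor ij) of I−A; the adjugate is their transpose:
adj(I−A) = Cᵀ =
  [ 0.796125   0.108250   0.363500   0.335125]
  [ 0.088750   0.330000   0.086500   0.064750]
  [ 0.377000   0.085500   0.560500   0.257500]
  [ 0.224875   0.090250   0.245500   0.444875]
det(I−A) = Σ_j (I−A)_1j·C_1j = (0.60)(0.796125) + (-0.05)(0.088750) + (-0.25)(0.377000) + (-0.30)(0.224875) = 0.311525
(I − A)⁻¹ = adj(I−A) / det(I−A) ≈
  [   2.5556     0.3475     1.1668     1.0758]
  [   0.2849     1.0593     0.2777     0.2078]
  [   1.2102     0.2745     1.7992     0.8266]
  [   0.7219     0.2897     0.7881     1.4281]
x = (I − A)⁻¹ d = adj(I−A)·d / det(I−A), with det(I−A) = 0.311525:
  x_M = (0.796125·80 + 0.108250·300 + 0.363500·440 + 0.335125·120) / 0.311525 = 296.32 / 0.311525 ≈ 951.2
  x_L = (0.088750·80 + 0.330000·300 + 0.086500·440 + 0.064750·120) / 0.311525 = 151.93 / 0.311525 ≈ 487.7
  x_T = (0.377000·80 + 0.085500·300 + 0.560500·440 + 0.257500·120) / 0.311525 = 333.33 / 0.311525 ≈ 1070.0
  x_H = (0.224875·80 + 0.090250·300 + 0.245500·440 + 0.444875·120) / 0.311525 = 206.47 / 0.311525 ≈ 662.8

x_M = 951.2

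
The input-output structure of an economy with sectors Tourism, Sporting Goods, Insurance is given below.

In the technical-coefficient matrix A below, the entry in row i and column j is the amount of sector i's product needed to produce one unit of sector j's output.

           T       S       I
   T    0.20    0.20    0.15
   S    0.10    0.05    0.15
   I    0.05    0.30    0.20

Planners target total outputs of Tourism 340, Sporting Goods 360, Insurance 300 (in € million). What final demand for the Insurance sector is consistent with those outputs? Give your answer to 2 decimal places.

d_I = 115.00

I − A =
  [   0.80    -0.20    -0.15]
  [  -0.10     0.95    -0.15]
  [  -0.05    -0.30     0.80]
d = (I − A) x:
  d_T = (+0.80)·340 + (-0.20)·360 + (-0.15)·300 = 155.00
  d_S = (-0.10)·340 + (+0.95)·360 + (-0.15)·300 = 263.00
  d_I = (-0.05)·340 + (-0.30)·360 + (+0.80)·300 = 115.00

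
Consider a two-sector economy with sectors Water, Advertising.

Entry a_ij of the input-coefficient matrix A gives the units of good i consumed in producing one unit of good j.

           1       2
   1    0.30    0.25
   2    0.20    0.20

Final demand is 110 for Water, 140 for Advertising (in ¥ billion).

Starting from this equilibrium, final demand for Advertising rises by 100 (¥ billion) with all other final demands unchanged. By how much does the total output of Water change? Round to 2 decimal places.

Δx_1 = 49.02

I − A =
  [   0.70    -0.25]
  [  -0.20     0.80]
det(I−A) = (0.70)(0.80) − (-0.25)(-0.20) = 0.5100
adj(I−A) = [[0.80, 0.25], [0.20, 0.70]]
(I − A)⁻¹ = adj(I−A) / det(I−A) ≈
  [   1.5686     0.4902]
  [   0.3922     1.3725]
Δx = (I − A)⁻¹ Δd with Δd having +100 in the Advertising component and 0 elsewhere.
So Δx_1 = L_12 · (+100), where L_12 = adj(I−A)_12 / det(I−A) = 0.25 / 0.5100.
Δx_1 = 0.25 × (+100) / 0.5100 = 25.00 / 0.5100 ≈ 49.02.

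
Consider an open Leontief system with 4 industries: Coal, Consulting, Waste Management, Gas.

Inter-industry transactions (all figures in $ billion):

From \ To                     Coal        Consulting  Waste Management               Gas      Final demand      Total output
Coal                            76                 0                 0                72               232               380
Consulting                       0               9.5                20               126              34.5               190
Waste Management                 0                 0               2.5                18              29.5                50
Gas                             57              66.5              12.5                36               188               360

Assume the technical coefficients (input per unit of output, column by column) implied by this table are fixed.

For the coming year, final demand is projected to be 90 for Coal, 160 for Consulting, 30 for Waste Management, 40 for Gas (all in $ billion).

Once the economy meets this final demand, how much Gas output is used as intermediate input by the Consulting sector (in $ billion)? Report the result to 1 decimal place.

Technical coefficients a_ij = z_ij / X_j:
  a_11 = 76/380 = 0.20, a_21 = 0/380 = 0.00, a_31 = 0/380 = 0.00, a_41 = 57/380 = 0.15
  a_12 = 0/190 = 0.00, a_22 = 9.5/190 = 0.05, a_32 = 0/190 = 0.00, a_42 = 66.5/190 = 0.35
  a_13 = 0/50 = 0.00, a_23 = 20/50 = 0.40, a_33 = 2.5/50 = 0.05, a_43 = 12.5/50 = 0.25
  a_14 = 72/360 = 0.20, a_24 = 126/360 = 0.35, a_34 = 18/360 = 0.05, a_44 = 36/360 = 0.10
I − A =
  [   0.80     0.00     0.00    -0.20]
  [   0.00     0.95    -0.40    -0.35]
  [   0.00     0.00     0.95    -0.05]
  [  -0.15    -0.35    -0.25     0.90]
Compute the cofactors C_ij = (−1)^(i+j)·(3×3 minor ij) of I−A; the adjugate is their transpose:
adj(I−A) = Cᵀ =
  [ 0.677000   0.066500   0.075500   0.180500]
  [ 0.052875   0.645500   0.346000   0.282000]
  [ 0.007125   0.014000   0.557500   0.038000]
  [ 0.135375   0.266000   0.302000   0.722000]
det(I−A) = Σ_j (I−A)_1j·C_1j = (0.80)(0.677000) + (0.00)(0.052875) + (0.00)(0.007125) + (-0.20)(0.135375) = 0.514525
(I − A)⁻¹ = adj(I−A) / det(I−A) ≈
  [   1.3158     0.1292     0.1467     0.3508]
  [   0.1028     1.2546     0.6725     0.5481]
  [   0.0138     0.0272     1.0835     0.0739]
  [   0.2631     0.5170     0.5869     1.4032]
First solve x = (I − A)⁻¹ d = adj(I−A)·d / det(I−A); in particular x_2 = (0.052875·90 + 0.645500·160 + 0.346000·30 + 0.282000·40) / 0.514525 = 129.69875 / 0.514525 ≈ 252.075.
Intermediate flow from 4 to 2: z_42 = a_42 · x_2 = 0.35 × 129.69875 / 0.514525 = 45.3945625 / 0.514525 ≈ 88.2.

z_42 = 88.2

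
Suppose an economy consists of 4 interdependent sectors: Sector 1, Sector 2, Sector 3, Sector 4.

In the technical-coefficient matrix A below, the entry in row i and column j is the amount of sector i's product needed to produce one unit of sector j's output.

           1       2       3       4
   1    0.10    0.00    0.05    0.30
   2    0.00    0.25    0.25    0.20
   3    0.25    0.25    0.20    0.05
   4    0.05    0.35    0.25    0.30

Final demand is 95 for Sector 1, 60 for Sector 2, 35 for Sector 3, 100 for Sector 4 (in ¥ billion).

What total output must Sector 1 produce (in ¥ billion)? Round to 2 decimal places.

I − A =
  [   0.90     0.00    -0.05    -0.30]
  [   0.00     0.75    -0.25    -0.20]
  [  -0.25    -0.25     0.80    -0.05]
  [  -0.05    -0.35    -0.25     0.70]
Compute the cofactors C_ij = (−1)^(i+j)·(3×3 minor ij) of I−A; the adjugate is their transpose:
adj(I−A) = Cᵀ =
  [ 0.294000   0.112375   0.105250   0.165625]
  [ 0.064875   0.453125   0.199250   0.171500]
  [ 0.118125   0.195750   0.398250   0.135000]
  [ 0.095625   0.304500   0.249375   0.474375]
det(I−A) = Σ_j (I−A)_1j·C_1j = (0.90)(0.294000) + (0.00)(0.064875) + (-0.05)(0.118125) + (-0.30)(0.095625) = 0.23000625
(I − A)⁻¹ = adj(I−A) / det(I−A) ≈
  [   1.2782     0.4886     0.4576     0.7201]
  [   0.2821     1.9701     0.8663     0.7456]
  [   0.5136     0.8511     1.7315     0.5869]
  [   0.4157     1.3239     1.0842     2.0624]
x = (I − A)⁻¹ d = adj(I−A)·d / det(I−A), with det(I−A) = 0.23000625:
  x_1 = (0.294000·95 + 0.112375·60 + 0.105250·35 + 0.165625·100) / 0.23000625 = 54.91875 / 0.23000625 ≈ 238.77
  x_2 = (0.064875·95 + 0.453125·60 + 0.199250·35 + 0.171500·100) / 0.23000625 = 57.474375 / 0.23000625 ≈ 249.88
  x_3 = (0.118125·95 + 0.195750·60 + 0.398250·35 + 0.135000·100) / 0.23000625 = 50.405625 / 0.23000625 ≈ 219.15
  x_4 = (0.095625·95 + 0.304500·60 + 0.249375·35 + 0.474375·100) / 0.23000625 = 83.52 / 0.23000625 ≈ 363.12

x_1 = 238.77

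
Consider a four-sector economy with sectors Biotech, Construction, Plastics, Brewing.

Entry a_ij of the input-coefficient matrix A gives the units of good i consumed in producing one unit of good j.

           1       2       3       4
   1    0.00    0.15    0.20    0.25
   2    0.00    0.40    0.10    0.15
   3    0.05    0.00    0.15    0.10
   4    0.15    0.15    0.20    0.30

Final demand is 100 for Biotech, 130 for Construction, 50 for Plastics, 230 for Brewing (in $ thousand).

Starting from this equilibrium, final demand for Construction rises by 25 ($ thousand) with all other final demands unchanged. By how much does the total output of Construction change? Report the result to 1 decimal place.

Δx_2 = 45.1

I − A =
  [   1.00    -0.15    -0.20    -0.25]
  [   0.00     0.60    -0.10    -0.15]
  [  -0.05     0.00     0.85    -0.10]
  [  -0.15    -0.15    -0.20     0.70]
Compute the cofactors C_ij = (−1)^(i+j)·(3×3 minor ij) of I−A; the adjugate is their transpose:
adj(I−A) = Cᵀ =
  [ 0.324375   0.121125   0.128250   0.160125]
  [ 0.025625   0.530625   0.100750   0.137250]
  [ 0.028875   0.024375   0.371625   0.068625]
  [ 0.083250   0.146625   0.155250   0.503250]
det(I−A) = Σ_j (I−A)_1j·C_1j = (1.00)(0.324375) + (-0.15)(0.025625) + (-0.20)(0.028875) + (-0.25)(0.083250) = 0.29394375
(I − A)⁻¹ = adj(I−A) / det(I−A) ≈
  [   1.1035     0.4121     0.4363     0.5447]
  [   0.0872     1.8052     0.3428     0.4669]
  [   0.0982     0.0829     1.2643     0.2335]
  [   0.2832     0.4988     0.5282     1.7121]
Δx = (I − A)⁻¹ Δd with Δd having +25 in the Construction component and 0 elsewhere.
So Δx_2 = L_22 · (+25), where L_22 = adj(I−A)_22 / det(I−A) = 0.530625 / 0.29394375.
Δx_2 = 0.530625 × (+25) / 0.29394375 = 13.265625 / 0.29394375 ≈ 45.1.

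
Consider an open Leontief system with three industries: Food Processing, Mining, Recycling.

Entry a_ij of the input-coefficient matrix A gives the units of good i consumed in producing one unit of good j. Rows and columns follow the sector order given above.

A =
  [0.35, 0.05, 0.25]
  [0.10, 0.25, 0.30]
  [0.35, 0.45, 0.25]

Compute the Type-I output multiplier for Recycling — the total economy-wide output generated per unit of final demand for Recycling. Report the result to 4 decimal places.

I − A =
  [   0.65    -0.05    -0.25]
  [  -0.10     0.75    -0.30]
  [  -0.35    -0.45     0.75]
Cofactors of I−A, C_ij = (−1)^(i+j)·(minor ij) (rows/columns in the sector order above):
  C_11 = (0.75)(0.75) − (-0.30)(-0.45) = 0.4275
  C_12 = −[(-0.10)(0.75) − (-0.30)(-0.35)] = 0.1800
  C_13 = (-0.10)(-0.45) − (0.75)(-0.35) = 0.3075
  C_21 = −[(-0.05)(0.75) − (-0.25)(-0.45)] = 0.1500
  C_22 = (0.65)(0.75) − (-0.25)(-0.35) = 0.4000
  C_23 = −[(0.65)(-0.45) − (-0.05)(-0.35)] = 0.3100
  C_31 = (-0.05)(-0.30) − (-0.25)(0.75) = 0.2025
  C_32 = −[(0.65)(-0.30) − (-0.25)(-0.10)] = 0.2200
  C_33 = (0.65)(0.75) − (-0.05)(-0.10) = 0.4825
det(I−A) = Σ_j (I−A)_1j·C_1j = (0.65)(0.4275) + (-0.05)(0.1800) + (-0.25)(0.3075) = 0.1920
adj(I−A) = Cᵀ =
  [ 0.4275   0.1500   0.2025]
  [ 0.1800   0.4000   0.2200]
  [ 0.3075   0.3100   0.4825]
(I − A)⁻¹ = adj(I−A) / det(I−A) ≈
  [   2.22656     0.78125     1.05469]
  [   0.93750     2.08333     1.14583]
  [   1.60156     1.61458     2.51302]
The output multiplier for sector j is the column-j sum of the Leontief inverse (I − A)⁻¹ = adj(I−A) / det(I−A).
Column 3 of adj(I−A): (0.2025, 0.2200, 0.4825); det(I−A) = 0.1920.
m_3 = (0.2025 + 0.2200 + 0.4825) / 0.1920 = 0.905 / 0.1920 ≈ 4.7135.

m_3 = 4.7135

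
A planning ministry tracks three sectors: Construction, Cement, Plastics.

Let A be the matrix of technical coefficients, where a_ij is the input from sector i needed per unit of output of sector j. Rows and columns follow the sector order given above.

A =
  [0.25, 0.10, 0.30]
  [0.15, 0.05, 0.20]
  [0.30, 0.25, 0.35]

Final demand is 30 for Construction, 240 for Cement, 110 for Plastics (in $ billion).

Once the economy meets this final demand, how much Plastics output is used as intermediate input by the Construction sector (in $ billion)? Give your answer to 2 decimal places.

I − A =
  [   0.75    -0.10    -0.30]
  [  -0.15     0.95    -0.20]
  [  -0.30    -0.25     0.65]
Cofactors of I−A, C_ij = (−1)^(i+j)·(minor ij) (rows/columns in the sector order above):
  C_11 = (0.95)(0.65) − (-0.20)(-0.25) = 0.5675
  C_12 = −[(-0.15)(0.65) − (-0.20)(-0.30)] = 0.1575
  C_13 = (-0.15)(-0.25) − (0.95)(-0.30) = 0.3225
  C_21 = −[(-0.10)(0.65) − (-0.30)(-0.25)] = 0.1400
  C_22 = (0.75)(0.65) − (-0.30)(-0.30) = 0.3975
  C_23 = −[(0.75)(-0.25) − (-0.10)(-0.30)] = 0.2175
  C_31 = (-0.10)(-0.20) − (-0.30)(0.95) = 0.3050
  C_32 = −[(0.75)(-0.20) − (-0.30)(-0.15)] = 0.1950
  C_33 = (0.75)(0.95) − (-0.10)(-0.15) = 0.6975
det(I−A) = Σ_j (I−A)_1j·C_1j = (0.75)(0.5675) + (-0.10)(0.1575) + (-0.30)(0.3225) = 0.313125
adj(I−A) = Cᵀ =
  [ 0.5675   0.1400   0.3050]
  [ 0.1575   0.3975   0.1950]
  [ 0.3225   0.2175   0.6975]
(I − A)⁻¹ = adj(I−A) / det(I−A) ≈
  [   1.8124     0.4471     0.9741]
  [   0.5030     1.2695     0.6228]
  [   1.0299     0.6946     2.2275]
First solve x = (I − A)⁻¹ d = adj(I−A)·d / det(I−A); in particular x_1 = (0.5675·30 + 0.1400·240 + 0.3050·110) / 0.313125 = 84.175 / 0.313125 ≈ 268.8224.
Intermediate flow from 3 to 1: z_31 = a_31 · x_1 = 0.30 × 84.175 / 0.313125 = 25.2525 / 0.313125 ≈ 80.65.

z_31 = 80.65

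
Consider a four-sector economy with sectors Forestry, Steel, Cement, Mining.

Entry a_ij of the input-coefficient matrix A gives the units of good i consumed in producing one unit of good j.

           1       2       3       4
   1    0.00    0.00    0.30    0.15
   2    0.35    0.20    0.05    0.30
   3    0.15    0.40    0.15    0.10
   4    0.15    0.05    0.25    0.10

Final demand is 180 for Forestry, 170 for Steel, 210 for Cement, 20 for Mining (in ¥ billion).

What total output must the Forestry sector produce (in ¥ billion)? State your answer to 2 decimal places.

x_1 = 404.18

I − A =
  [   1.00     0.00    -0.30    -0.15]
  [  -0.35     0.80    -0.05    -0.30]
  [  -0.15    -0.40     0.85    -0.10]
  [  -0.15    -0.05    -0.25     0.90]
Compute the cofactors C_ij = (−1)^(i+j)·(3×3 minor ij) of I−A; the adjugate is their transpose:
adj(I−A) = Cᵀ =
  [ 0.531000   0.130875   0.241875   0.159000]
  [ 0.316000   0.670250   0.240000   0.302750]
  [ 0.263500   0.357125   0.684375   0.239000]
  [ 0.179250   0.158250   0.243750   0.582000]
det(I−A) = Σ_j (I−A)_1j·C_1j = (1.00)(0.531000) + (0.00)(0.316000) + (-0.30)(0.263500) + (-0.15)(0.179250) = 0.4250625
(I − A)⁻¹ = adj(I−A) / det(I−A) ≈
  [   1.2492     0.3079     0.5690     0.3741]
  [   0.7434     1.5768     0.5646     0.7122]
  [   0.6199     0.8402     1.6101     0.5623]
  [   0.4217     0.3723     0.5734     1.3692]
x = (I − A)⁻¹ d = adj(I−A)·d / det(I−A), with det(I−A) = 0.4250625:
  x_1 = (0.531000·180 + 0.130875·170 + 0.241875·210 + 0.159000·20) / 0.4250625 = 171.8025 / 0.4250625 ≈ 404.18
  x_2 = (0.316000·180 + 0.670250·170 + 0.240000·210 + 0.302750·20) / 0.4250625 = 227.2775 / 0.4250625 ≈ 534.69
  x_3 = (0.263500·180 + 0.357125·170 + 0.684375·210 + 0.239000·20) / 0.4250625 = 256.64 / 0.4250625 ≈ 603.77
  x_4 = (0.179250·180 + 0.158250·170 + 0.243750·210 + 0.582000·20) / 0.4250625 = 121.995 / 0.4250625 ≈ 287.00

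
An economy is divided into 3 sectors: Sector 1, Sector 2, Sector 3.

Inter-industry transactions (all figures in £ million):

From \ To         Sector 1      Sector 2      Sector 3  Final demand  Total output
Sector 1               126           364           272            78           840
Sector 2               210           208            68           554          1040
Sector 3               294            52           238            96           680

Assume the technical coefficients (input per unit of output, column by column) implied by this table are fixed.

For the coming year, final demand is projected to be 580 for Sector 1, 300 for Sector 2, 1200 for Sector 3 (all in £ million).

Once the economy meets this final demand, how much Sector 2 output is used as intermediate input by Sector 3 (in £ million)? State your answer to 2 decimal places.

Technical coefficients a_ij = z_ij / X_j:
  a_11 = 126/840 = 0.15, a_21 = 210/840 = 0.25, a_31 = 294/840 = 0.35
  a_12 = 364/1040 = 0.35, a_22 = 208/1040 = 0.20, a_32 = 52/1040 = 0.05
  a_13 = 272/680 = 0.40, a_23 = 68/680 = 0.10, a_33 = 238/680 = 0.35
I − A =
  [   0.85    -0.35    -0.40]
  [  -0.25     0.80    -0.10]
  [  -0.35    -0.05     0.65]
Cofactors of I−A, C_ij = (−1)^(i+j)·(minor ij) (rows/columns in the sector order above):
  C_11 = (0.80)(0.65) − (-0.10)(-0.05) = 0.5150
  C_12 = −[(-0.25)(0.65) − (-0.10)(-0.35)] = 0.1975
  C_13 = (-0.25)(-0.05) − (0.80)(-0.35) = 0.2925
  C_21 = −[(-0.35)(0.65) − (-0.40)(-0.05)] = 0.2475
  C_22 = (0.85)(0.65) − (-0.40)(-0.35) = 0.4125
  C_23 = −[(0.85)(-0.05) − (-0.35)(-0.35)] = 0.1650
  C_31 = (-0.35)(-0.10) − (-0.40)(0.80) = 0.3550
  C_32 = −[(0.85)(-0.10) − (-0.40)(-0.25)] = 0.1850
  C_33 = (0.85)(0.80) − (-0.35)(-0.25) = 0.5925
det(I−A) = Σ_j (I−A)_1j·C_1j = (0.85)(0.5150) + (-0.35)(0.1975) + (-0.40)(0.2925) = 0.251625
adj(I−A) = Cᵀ =
  [ 0.5150   0.2475   0.3550]
  [ 0.1975   0.4125   0.1850]
  [ 0.2925   0.1650   0.5925]
(I − A)⁻¹ = adj(I−A) / det(I−A) ≈
  [   2.0467     0.9836     1.4108]
  [   0.7849     1.6393     0.7352]
  [   1.1624     0.6557     2.3547]
First solve x = (I − A)⁻¹ d = adj(I−A)·d / det(I−A); in particular x_3 = (0.2925·580 + 0.1650·300 + 0.5925·1200) / 0.251625 = 930.15 / 0.251625 ≈ 3696.5723.
Intermediate flow from 2 to 3: z_23 = a_23 · x_3 = 0.10 × 930.15 / 0.251625 = 93.015 / 0.251625 ≈ 369.66.

z_23 = 369.66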